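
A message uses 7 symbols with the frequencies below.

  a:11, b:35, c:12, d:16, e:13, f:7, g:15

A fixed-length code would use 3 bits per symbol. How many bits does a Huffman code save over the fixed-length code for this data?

Fixed-length: 3 bits × 109 symbols = 327 bits.
Huffman merges:
f(7) + a(11) → 18
c(12) + e(13) → 25
g(15) + d(16) → 31
18 + 25 → 43
31 + b(35) → 66
43 + 66 → 109
Huffman total = 18 + 25 + 31 + 43 + 66 + 109 = 292 bits.
Saving = 327 − 292 = 35 bits.

35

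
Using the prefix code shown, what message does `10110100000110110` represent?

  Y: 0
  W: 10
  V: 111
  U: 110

WUWYYYYUU

Read left to right; each codeword is recognised as soon as it completes (prefix code):
  10→W | 110→U | 10→W | 0→Y | 0→Y | 0→Y | 0→Y | 110→U | 110→U
Decoded message: WUWYYYYUU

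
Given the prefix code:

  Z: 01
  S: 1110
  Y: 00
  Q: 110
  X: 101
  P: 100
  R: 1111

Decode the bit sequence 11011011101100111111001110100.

QQSQZRPSP

Read left to right; each codeword is recognised as soon as it completes (prefix code):
  110→Q | 110→Q | 1110→S | 110→Q | 01→Z | 1111→R | 100→P | 1110→S | 100→P
Decoded message: QQSQZRPSP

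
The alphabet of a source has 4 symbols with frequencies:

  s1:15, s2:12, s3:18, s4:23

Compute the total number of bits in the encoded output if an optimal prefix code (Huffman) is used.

Greedily combine the two least-frequent nodes:
s2(12) + s1(15) → 27
s3(18) + s4(23) → 41
27 + 41 → 68
Each symbol's bit-cost is frequency × depth; summing gives 136 bits (equivalently 27 + 41 + 68).

136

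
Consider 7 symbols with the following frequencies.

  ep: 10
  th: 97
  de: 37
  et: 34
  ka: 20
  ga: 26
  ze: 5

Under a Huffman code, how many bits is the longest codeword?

5

Merge the two lowest-weight nodes at each step:
ze(5) + ep(10) → 15
15 + ka(20) → 35
ga(26) + et(34) → 60
35 + de(37) → 72
60 + 72 → 132
th(97) + 132 → 229
The rarest symbols sit at the bottom; the longest codeword is 5 bits.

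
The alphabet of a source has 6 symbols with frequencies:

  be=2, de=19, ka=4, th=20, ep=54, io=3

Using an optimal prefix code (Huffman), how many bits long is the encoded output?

Merge the two smallest weights repeatedly:
merge be(2) and io(3): 5
merge ka(4) and 5: 9
merge 9 and de(19): 28
merge th(20) and 28: 48
merge 48 and ep(54): 102
Total encoded bits = sum of merged weights = 5 + 9 + 28 + 48 + 102 = 192.

192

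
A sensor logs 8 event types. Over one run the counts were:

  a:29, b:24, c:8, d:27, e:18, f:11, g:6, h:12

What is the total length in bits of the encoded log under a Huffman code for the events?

386

Build the Huffman tree bottom-up:
combine g(6), c(8) → 14
combine f(11), h(12) → 23
combine 14, e(18) → 32
combine 23, b(24) → 47
combine d(27), a(29) → 56
combine 32, 47 → 79
combine 56, 79 → 135
Total encoded bits = sum of merged weights = 14 + 23 + 32 + 47 + 56 + 79 + 135 = 386.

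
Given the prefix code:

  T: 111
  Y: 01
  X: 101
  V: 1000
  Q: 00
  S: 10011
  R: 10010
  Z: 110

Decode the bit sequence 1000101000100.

VXQYQ

Read left to right; each codeword is recognised as soon as it completes (prefix code):
  1000→V | 101→X | 00→Q | 01→Y | 00→Q
Decoded message: VXQYQ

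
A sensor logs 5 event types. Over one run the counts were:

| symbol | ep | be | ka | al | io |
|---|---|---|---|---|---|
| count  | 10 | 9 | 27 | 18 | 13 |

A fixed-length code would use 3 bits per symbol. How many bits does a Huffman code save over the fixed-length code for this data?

58

Fixed-length: 3 bits × 77 symbols = 231 bits.
Huffman merges:
merge be(9) and ep(10): 19
merge io(13) and al(18): 31
merge 19 and ka(27): 46
merge 31 and 46: 77
Huffman total = 19 + 31 + 46 + 77 = 173 bits.
Saving = 231 − 173 = 58 bits.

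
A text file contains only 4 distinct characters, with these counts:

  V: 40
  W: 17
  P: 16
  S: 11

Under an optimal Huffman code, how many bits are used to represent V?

Huffman merges, smallest pair first:
merge S(11) and P(16): 27
merge W(17) and 27: 44
merge V(40) and 44: 84
V is merged only at the final step, so code length = 1.

1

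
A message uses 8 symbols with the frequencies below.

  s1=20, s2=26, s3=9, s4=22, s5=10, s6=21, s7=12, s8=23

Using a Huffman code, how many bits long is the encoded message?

Greedily combine the two least-frequent nodes:
combine s3(9), s5(10) → 19
combine s7(12), 19 → 31
combine s1(20), s6(21) → 41
combine s4(22), s8(23) → 45
combine s2(26), 31 → 57
combine 41, 45 → 86
combine 57, 86 → 143
Total encoded bits = sum of merged weights = 19 + 31 + 41 + 45 + 57 + 86 + 143 = 422.

422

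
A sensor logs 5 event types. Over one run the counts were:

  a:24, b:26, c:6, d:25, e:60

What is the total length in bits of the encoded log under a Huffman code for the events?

303

Greedily combine the two least-frequent nodes:
c(6) + a(24) → 30
d(25) + b(26) → 51
30 + 51 → 81
e(60) + 81 → 141
The encoded length is the sum of every internal node's weight: 30 + 51 + 81 + 141 = 303 bits.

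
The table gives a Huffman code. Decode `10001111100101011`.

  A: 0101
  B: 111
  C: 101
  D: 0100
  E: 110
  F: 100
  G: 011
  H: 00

FGBHCG

Read left to right; each codeword is recognised as soon as it completes (prefix code):
  100→F | 011→G | 111→B | 00→H | 101→C | 011→G
Decoded message: FGBHCG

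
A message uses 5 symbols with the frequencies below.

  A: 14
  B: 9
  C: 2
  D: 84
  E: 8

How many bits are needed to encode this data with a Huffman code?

179

Greedily combine the two least-frequent nodes:
merge C(2) and E(8): 10
merge B(9) and 10: 19
merge A(14) and 19: 33
merge 33 and D(84): 117
Each symbol's bit-cost is frequency × depth; summing gives 179 bits (equivalently 10 + 19 + 33 + 117).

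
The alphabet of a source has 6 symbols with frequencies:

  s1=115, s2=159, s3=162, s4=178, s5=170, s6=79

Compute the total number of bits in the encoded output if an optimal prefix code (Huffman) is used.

2241

Greedily combine the two least-frequent nodes:
merge s6(79) and s1(115): 194
merge s2(159) and s3(162): 321
merge s5(170) and s4(178): 348
merge 194 and 321: 515
merge 348 and 515: 863
The encoded length is the sum of every internal node's weight: 194 + 321 + 348 + 515 + 863 = 2241 bits.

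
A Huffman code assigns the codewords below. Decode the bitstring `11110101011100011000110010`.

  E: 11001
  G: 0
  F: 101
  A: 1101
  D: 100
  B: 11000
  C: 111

Read left to right; each codeword is recognised as soon as it completes (prefix code):
  111→C | 101→F | 0→G | 101→F | 11000→B | 11000→B | 11001→E | 0→G
Decoded message: CFGFBBEG

CFGFBBEG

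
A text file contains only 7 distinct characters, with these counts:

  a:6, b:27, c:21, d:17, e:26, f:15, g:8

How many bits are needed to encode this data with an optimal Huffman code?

321

Build the Huffman tree bottom-up:
merge a(6) and g(8): 14
merge 14 and f(15): 29
merge d(17) and c(21): 38
merge e(26) and b(27): 53
merge 29 and 38: 67
merge 53 and 67: 120
Each symbol's bit-cost is frequency × depth; summing gives 321 bits (equivalently 14 + 29 + 38 + 53 + 67 + 120).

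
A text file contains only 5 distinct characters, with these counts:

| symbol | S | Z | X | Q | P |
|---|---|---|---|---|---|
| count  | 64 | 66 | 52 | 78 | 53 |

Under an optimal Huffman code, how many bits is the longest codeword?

3

Merge the two lowest-weight nodes at each step:
combine X(52), P(53) → 105
combine S(64), Z(66) → 130
combine Q(78), 105 → 183
combine 130, 183 → 313
The first pair merged (X, P) ends up deepest, at depth 3.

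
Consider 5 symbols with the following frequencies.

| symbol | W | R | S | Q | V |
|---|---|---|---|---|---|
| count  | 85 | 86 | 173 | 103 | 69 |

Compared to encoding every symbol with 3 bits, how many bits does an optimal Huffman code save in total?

Fixed-length: 3 bits × 516 symbols = 1548 bits.
Huffman merges:
combine V(69), W(85) → 154
combine R(86), Q(103) → 189
combine 154, S(173) → 327
combine 189, 327 → 516
Huffman total = 154 + 189 + 327 + 516 = 1186 bits.
Saving = 1548 − 1186 = 362 bits.

362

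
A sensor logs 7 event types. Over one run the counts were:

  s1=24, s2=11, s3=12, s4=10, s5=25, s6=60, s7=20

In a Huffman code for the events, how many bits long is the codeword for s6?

Repeatedly merge the two smallest:
combine s4(10), s2(11) → 21
combine s3(12), s7(20) → 32
combine 21, s1(24) → 45
combine s5(25), 32 → 57
combine 45, 57 → 102
combine s6(60), 102 → 162
s6 sits one level below the root: a 1-bit codeword.

1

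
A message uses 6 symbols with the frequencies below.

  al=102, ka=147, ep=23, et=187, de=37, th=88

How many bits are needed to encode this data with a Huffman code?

1376

Greedily combine the two least-frequent nodes:
ep(23) + de(37) → 60
60 + th(88) → 148
al(102) + ka(147) → 249
148 + et(187) → 335
249 + 335 → 584
Each symbol's bit-cost is frequency × depth; summing gives 1376 bits (equivalently 60 + 148 + 249 + 335 + 584).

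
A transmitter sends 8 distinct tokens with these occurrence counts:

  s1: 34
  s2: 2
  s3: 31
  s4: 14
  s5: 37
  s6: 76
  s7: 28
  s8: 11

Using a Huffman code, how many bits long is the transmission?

Merge the two smallest weights repeatedly:
s2(2) + s8(11) → 13
13 + s4(14) → 27
27 + s7(28) → 55
s3(31) + s1(34) → 65
s5(37) + 55 → 92
65 + s6(76) → 141
92 + 141 → 233
Total encoded bits = sum of merged weights = 13 + 27 + 55 + 65 + 92 + 141 + 233 = 626.

626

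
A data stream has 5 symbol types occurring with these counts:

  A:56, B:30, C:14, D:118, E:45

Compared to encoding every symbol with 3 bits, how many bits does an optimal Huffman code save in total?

248

Fixed-length: 3 bits × 263 symbols = 789 bits.
Huffman merges:
C(14) + B(30) → 44
44 + E(45) → 89
A(56) + 89 → 145
D(118) + 145 → 263
Huffman total = 44 + 89 + 145 + 263 = 541 bits.
Saving = 789 − 541 = 248 bits.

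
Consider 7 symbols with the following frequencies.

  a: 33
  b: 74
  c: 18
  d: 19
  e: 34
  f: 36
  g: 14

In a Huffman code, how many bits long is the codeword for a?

Repeatedly merge the two smallest:
combine g(14), c(18) → 32
combine d(19), 32 → 51
combine a(33), e(34) → 67
combine f(36), 51 → 87
combine 67, b(74) → 141
combine 87, 141 → 228
The subtree containing a is merged 3 times, so code length = 3.

3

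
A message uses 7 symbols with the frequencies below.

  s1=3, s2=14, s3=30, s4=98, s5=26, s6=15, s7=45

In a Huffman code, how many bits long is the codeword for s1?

Huffman merges, smallest pair first:
s1(3) + s2(14) → 17
s6(15) + 17 → 32
s5(26) + s3(30) → 56
32 + s7(45) → 77
56 + 77 → 133
s4(98) + 133 → 231
s1's leaf is at depth 5, giving a 5-bit codeword.

5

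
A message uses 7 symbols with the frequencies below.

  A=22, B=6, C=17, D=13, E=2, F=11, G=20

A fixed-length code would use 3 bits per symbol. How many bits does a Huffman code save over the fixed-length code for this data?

Fixed-length: 3 bits × 91 symbols = 273 bits.
Huffman merges:
E(2) + B(6) → 8
8 + F(11) → 19
D(13) + C(17) → 30
19 + G(20) → 39
A(22) + 30 → 52
39 + 52 → 91
Huffman total = 8 + 19 + 30 + 39 + 52 + 91 = 239 bits.
Saving = 273 − 239 = 34 bits.

34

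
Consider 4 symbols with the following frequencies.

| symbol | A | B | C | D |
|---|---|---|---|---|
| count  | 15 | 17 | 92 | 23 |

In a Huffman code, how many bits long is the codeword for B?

3

Build the tree from the bottom:
merge A(15) and B(17): 32
merge D(23) and 32: 55
merge 55 and C(92): 147
B sits 3 levels below the root, so its codeword is 3 bits.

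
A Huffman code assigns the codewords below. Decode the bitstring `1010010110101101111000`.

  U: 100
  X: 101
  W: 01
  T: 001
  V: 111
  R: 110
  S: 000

XTWXWXVS

Read left to right; each codeword is recognised as soon as it completes (prefix code):
  101→X | 001→T | 01→W | 101→X | 01→W | 101→X | 111→V | 000→S
Decoded message: XTWXWXVS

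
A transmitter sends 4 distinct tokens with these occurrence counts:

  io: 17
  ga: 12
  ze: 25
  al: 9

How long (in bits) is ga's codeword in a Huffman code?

3

Build the tree from the bottom:
al(9) + ga(12) → 21
io(17) + 21 → 38
ze(25) + 38 → 63
The subtree containing ga is merged 3 times, so code length = 3.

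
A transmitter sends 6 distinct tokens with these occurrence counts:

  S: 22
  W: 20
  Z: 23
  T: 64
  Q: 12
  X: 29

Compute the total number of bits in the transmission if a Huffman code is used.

414

Build the Huffman tree bottom-up:
Q(12) + W(20) → 32
S(22) + Z(23) → 45
X(29) + 32 → 61
45 + 61 → 106
T(64) + 106 → 170
The encoded length is the sum of every internal node's weight: 32 + 45 + 61 + 106 + 170 = 414 bits.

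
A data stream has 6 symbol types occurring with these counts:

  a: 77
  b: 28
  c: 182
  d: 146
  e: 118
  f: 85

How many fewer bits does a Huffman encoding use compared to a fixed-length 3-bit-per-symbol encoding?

341

Fixed-length: 3 bits × 636 symbols = 1908 bits.
Huffman merges:
merge b(28) and a(77): 105
merge f(85) and 105: 190
merge e(118) and d(146): 264
merge c(182) and 190: 372
merge 264 and 372: 636
Huffman total = 105 + 190 + 264 + 372 + 636 = 1567 bits.
Saving = 1908 − 1567 = 341 bits.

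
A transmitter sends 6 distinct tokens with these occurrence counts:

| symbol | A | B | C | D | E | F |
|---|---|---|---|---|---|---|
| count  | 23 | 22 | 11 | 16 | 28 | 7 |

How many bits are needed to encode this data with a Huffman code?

266

Greedily combine the two least-frequent nodes:
combine F(7), C(11) → 18
combine D(16), 18 → 34
combine B(22), A(23) → 45
combine E(28), 34 → 62
combine 45, 62 → 107
Total encoded bits = sum of merged weights = 18 + 34 + 45 + 62 + 107 = 266.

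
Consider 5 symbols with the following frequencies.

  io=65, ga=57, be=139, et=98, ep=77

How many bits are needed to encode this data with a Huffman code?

Merge the two smallest weights repeatedly:
combine ga(57), io(65) → 122
combine ep(77), et(98) → 175
combine 122, be(139) → 261
combine 175, 261 → 436
Each symbol's bit-cost is frequency × depth; summing gives 994 bits (equivalently 122 + 175 + 261 + 436).

994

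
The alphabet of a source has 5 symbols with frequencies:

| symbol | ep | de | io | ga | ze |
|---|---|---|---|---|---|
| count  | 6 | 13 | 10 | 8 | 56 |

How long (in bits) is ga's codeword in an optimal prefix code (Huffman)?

3

Huffman merges, smallest pair first:
ep(6) + ga(8) → 14
io(10) + de(13) → 23
14 + 23 → 37
37 + ze(56) → 93
ga's leaf is at depth 3, giving a 3-bit codeword.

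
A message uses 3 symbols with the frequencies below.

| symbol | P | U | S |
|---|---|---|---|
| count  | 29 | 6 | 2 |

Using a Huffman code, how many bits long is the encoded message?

45

Merge the two smallest weights repeatedly:
S(2) + U(6) → 8
8 + P(29) → 37
Each symbol's bit-cost is frequency × depth; summing gives 45 bits (equivalently 8 + 37).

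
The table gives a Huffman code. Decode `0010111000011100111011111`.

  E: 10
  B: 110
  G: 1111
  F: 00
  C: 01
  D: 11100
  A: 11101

Read left to right; each codeword is recognised as soon as it completes (prefix code):
  00→F | 10→E | 11100→D | 00→F | 11100→D | 11101→A | 1111→G
Decoded message: FEDFDAG

FEDFDAG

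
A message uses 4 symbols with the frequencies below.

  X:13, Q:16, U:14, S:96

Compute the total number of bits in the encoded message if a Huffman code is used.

Greedily combine the two least-frequent nodes:
combine X(13), U(14) → 27
combine Q(16), 27 → 43
combine 43, S(96) → 139
Total encoded bits = sum of merged weights = 27 + 43 + 139 = 209.

209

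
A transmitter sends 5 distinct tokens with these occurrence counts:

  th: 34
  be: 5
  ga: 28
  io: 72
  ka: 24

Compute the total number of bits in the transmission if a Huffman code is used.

Build the Huffman tree bottom-up:
merge be(5) and ka(24): 29
merge ga(28) and 29: 57
merge th(34) and 57: 91
merge io(72) and 91: 163
Total encoded bits = sum of merged weights = 29 + 57 + 91 + 163 = 340.

340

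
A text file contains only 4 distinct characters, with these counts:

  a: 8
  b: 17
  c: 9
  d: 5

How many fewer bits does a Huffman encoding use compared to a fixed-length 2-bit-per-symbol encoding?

4

Fixed-length: 2 bits × 39 symbols = 78 bits.
Huffman merges:
d(5) + a(8) → 13
c(9) + 13 → 22
b(17) + 22 → 39
Huffman total = 13 + 22 + 39 = 74 bits.
Saving = 78 − 74 = 4 bits.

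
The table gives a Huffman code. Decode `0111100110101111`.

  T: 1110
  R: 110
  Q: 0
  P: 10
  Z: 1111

QZQQRPZ

Read left to right; each codeword is recognised as soon as it completes (prefix code):
  0→Q | 1111→Z | 0→Q | 0→Q | 110→R | 10→P | 1111→Z
Decoded message: QZQQRPZ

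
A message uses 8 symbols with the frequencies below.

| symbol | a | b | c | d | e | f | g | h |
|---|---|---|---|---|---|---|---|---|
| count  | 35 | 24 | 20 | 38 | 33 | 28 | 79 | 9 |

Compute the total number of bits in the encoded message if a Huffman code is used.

748

Merge the two smallest weights repeatedly:
combine h(9), c(20) → 29
combine b(24), f(28) → 52
combine 29, e(33) → 62
combine a(35), d(38) → 73
combine 52, 62 → 114
combine 73, g(79) → 152
combine 114, 152 → 266
Total encoded bits = sum of merged weights = 29 + 52 + 62 + 73 + 114 + 152 + 266 = 748.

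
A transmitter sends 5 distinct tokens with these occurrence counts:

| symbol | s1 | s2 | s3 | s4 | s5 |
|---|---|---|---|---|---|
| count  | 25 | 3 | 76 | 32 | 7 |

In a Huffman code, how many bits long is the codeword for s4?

Build the tree from the bottom:
combine s2(3), s5(7) → 10
combine 10, s1(25) → 35
combine s4(32), 35 → 67
combine 67, s3(76) → 143
s4's leaf is at depth 2, giving a 2-bit codeword.

2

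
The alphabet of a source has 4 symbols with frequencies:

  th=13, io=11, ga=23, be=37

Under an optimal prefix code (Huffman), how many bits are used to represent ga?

2

Repeatedly merge the two smallest:
io(11) + th(13) → 24
ga(23) + 24 → 47
be(37) + 47 → 84
The subtree containing ga is merged 2 times, so code length = 2.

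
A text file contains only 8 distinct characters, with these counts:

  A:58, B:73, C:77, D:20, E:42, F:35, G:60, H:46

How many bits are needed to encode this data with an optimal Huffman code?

1211

Merge the two smallest weights repeatedly:
combine D(20), F(35) → 55
combine E(42), H(46) → 88
combine 55, A(58) → 113
combine G(60), B(73) → 133
combine C(77), 88 → 165
combine 113, 133 → 246
combine 165, 246 → 411
Total encoded bits = sum of merged weights = 55 + 88 + 113 + 133 + 165 + 246 + 411 = 1211.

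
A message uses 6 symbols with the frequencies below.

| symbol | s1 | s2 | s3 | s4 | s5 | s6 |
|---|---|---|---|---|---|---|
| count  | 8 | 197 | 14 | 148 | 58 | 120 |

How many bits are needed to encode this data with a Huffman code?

1192

Merge the two smallest weights repeatedly:
s1(8) + s3(14) → 22
22 + s5(58) → 80
80 + s6(120) → 200
s4(148) + s2(197) → 345
200 + 345 → 545
Each symbol's bit-cost is frequency × depth; summing gives 1192 bits (equivalently 22 + 80 + 200 + 345 + 545).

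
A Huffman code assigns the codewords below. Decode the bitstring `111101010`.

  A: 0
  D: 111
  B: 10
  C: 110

Read left to right; each codeword is recognised as soon as it completes (prefix code):
  111→D | 10→B | 10→B | 10→B
Decoded message: DBBB

DBBB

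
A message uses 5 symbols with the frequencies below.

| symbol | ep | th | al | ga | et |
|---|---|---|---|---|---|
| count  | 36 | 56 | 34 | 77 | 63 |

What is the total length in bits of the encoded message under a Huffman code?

Greedily combine the two least-frequent nodes:
al(34) + ep(36) → 70
th(56) + et(63) → 119
70 + ga(77) → 147
119 + 147 → 266
Total encoded bits = sum of merged weights = 70 + 119 + 147 + 266 = 602.

602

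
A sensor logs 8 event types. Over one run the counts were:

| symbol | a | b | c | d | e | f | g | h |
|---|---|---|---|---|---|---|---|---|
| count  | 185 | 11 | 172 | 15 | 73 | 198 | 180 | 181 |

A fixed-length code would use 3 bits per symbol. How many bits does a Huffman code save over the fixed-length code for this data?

258

Fixed-length: 3 bits × 1015 symbols = 3045 bits.
Huffman merges:
merge b(11) and d(15): 26
merge 26 and e(73): 99
merge 99 and c(172): 271
merge g(180) and h(181): 361
merge a(185) and f(198): 383
merge 271 and 361: 632
merge 383 and 632: 1015
Huffman total = 26 + 99 + 271 + 361 + 383 + 632 + 1015 = 2787 bits.
Saving = 3045 − 2787 = 258 bits.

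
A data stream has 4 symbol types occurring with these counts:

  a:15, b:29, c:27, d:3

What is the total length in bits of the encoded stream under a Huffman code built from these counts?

Greedily combine the two least-frequent nodes:
combine d(3), a(15) → 18
combine 18, c(27) → 45
combine b(29), 45 → 74
Total encoded bits = sum of merged weights = 18 + 45 + 74 = 137.

137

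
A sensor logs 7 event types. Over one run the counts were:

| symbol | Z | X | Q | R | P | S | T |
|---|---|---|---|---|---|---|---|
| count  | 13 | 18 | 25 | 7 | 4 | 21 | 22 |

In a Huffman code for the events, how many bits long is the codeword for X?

Repeatedly merge the two smallest:
P(4) + R(7) → 11
11 + Z(13) → 24
X(18) + S(21) → 39
T(22) + 24 → 46
Q(25) + 39 → 64
46 + 64 → 110
The subtree containing X is merged 3 times, so code length = 3.

3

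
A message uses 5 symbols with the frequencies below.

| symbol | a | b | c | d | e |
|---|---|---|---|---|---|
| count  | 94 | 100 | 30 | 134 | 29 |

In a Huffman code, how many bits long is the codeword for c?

3

Repeatedly merge the two smallest:
combine e(29), c(30) → 59
combine 59, a(94) → 153
combine b(100), d(134) → 234
combine 153, 234 → 387
The subtree containing c is merged 3 times, so code length = 3.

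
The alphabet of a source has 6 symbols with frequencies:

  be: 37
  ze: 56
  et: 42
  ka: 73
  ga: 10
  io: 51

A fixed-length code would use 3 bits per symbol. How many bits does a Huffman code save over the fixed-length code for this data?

Fixed-length: 3 bits × 269 symbols = 807 bits.
Huffman merges:
merge ga(10) and be(37): 47
merge et(42) and 47: 89
merge io(51) and ze(56): 107
merge ka(73) and 89: 162
merge 107 and 162: 269
Huffman total = 47 + 89 + 107 + 162 + 269 = 674 bits.
Saving = 807 − 674 = 133 bits.

133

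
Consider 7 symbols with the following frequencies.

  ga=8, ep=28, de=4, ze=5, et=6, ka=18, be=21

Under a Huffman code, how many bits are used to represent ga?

Huffman merges, smallest pair first:
de(4) + ze(5) → 9
et(6) + ga(8) → 14
9 + 14 → 23
ka(18) + be(21) → 39
23 + ep(28) → 51
39 + 51 → 90
The subtree containing ga is merged 4 times, so code length = 4.

4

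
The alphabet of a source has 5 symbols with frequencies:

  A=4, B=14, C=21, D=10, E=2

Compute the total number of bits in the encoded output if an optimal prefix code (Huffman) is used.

103

Greedily combine the two least-frequent nodes:
combine E(2), A(4) → 6
combine 6, D(10) → 16
combine B(14), 16 → 30
combine C(21), 30 → 51
Total encoded bits = sum of merged weights = 6 + 16 + 30 + 51 = 103.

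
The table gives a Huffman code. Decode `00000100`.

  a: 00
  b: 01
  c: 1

aaba

Read left to right; each codeword is recognised as soon as it completes (prefix code):
  00→a | 00→a | 01→b | 00→a
Decoded message: aaba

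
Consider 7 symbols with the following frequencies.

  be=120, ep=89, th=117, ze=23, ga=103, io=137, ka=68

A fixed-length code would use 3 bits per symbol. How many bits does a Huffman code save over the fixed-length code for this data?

166

Fixed-length: 3 bits × 657 symbols = 1971 bits.
Huffman merges:
merge ze(23) and ka(68): 91
merge ep(89) and 91: 180
merge ga(103) and th(117): 220
merge be(120) and io(137): 257
merge 180 and 220: 400
merge 257 and 400: 657
Huffman total = 91 + 180 + 220 + 257 + 400 + 657 = 1805 bits.
Saving = 1971 − 1805 = 166 bits.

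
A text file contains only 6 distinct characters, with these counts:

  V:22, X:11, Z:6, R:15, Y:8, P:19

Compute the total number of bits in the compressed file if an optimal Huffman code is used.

201

Greedily combine the two least-frequent nodes:
combine Z(6), Y(8) → 14
combine X(11), 14 → 25
combine R(15), P(19) → 34
combine V(22), 25 → 47
combine 34, 47 → 81
Total encoded bits = sum of merged weights = 14 + 25 + 34 + 47 + 81 = 201.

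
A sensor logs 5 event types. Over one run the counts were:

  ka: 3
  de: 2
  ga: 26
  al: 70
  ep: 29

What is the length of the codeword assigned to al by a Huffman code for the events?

1

Repeatedly merge the two smallest:
de(2) + ka(3) → 5
5 + ga(26) → 31
ep(29) + 31 → 60
60 + al(70) → 130
al is merged only at the final step, so code length = 1.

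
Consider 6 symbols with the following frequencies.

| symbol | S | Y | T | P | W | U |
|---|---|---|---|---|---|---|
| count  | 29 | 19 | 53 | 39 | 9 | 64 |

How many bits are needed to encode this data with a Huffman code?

511

Build the Huffman tree bottom-up:
combine W(9), Y(19) → 28
combine 28, S(29) → 57
combine P(39), T(53) → 92
combine 57, U(64) → 121
combine 92, 121 → 213
Each symbol's bit-cost is frequency × depth; summing gives 511 bits (equivalently 28 + 57 + 92 + 121 + 213).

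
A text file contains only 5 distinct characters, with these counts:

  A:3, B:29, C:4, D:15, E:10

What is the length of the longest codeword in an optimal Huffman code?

Merge the two lowest-weight nodes at each step:
A(3) + C(4) → 7
7 + E(10) → 17
D(15) + 17 → 32
B(29) + 32 → 61
The rarest symbols sit at the bottom; the longest codeword is 4 bits.

4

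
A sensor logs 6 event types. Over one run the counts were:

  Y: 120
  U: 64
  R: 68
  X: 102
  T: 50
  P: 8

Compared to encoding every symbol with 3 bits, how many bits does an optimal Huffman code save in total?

Fixed-length: 3 bits × 412 symbols = 1236 bits.
Huffman merges:
merge P(8) and T(50): 58
merge 58 and U(64): 122
merge R(68) and X(102): 170
merge Y(120) and 122: 242
merge 170 and 242: 412
Huffman total = 58 + 122 + 170 + 242 + 412 = 1004 bits.
Saving = 1236 − 1004 = 232 bits.

232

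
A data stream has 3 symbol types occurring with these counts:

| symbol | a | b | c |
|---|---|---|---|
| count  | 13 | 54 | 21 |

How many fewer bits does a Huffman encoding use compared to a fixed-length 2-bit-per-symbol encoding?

Fixed-length: 2 bits × 88 symbols = 176 bits.
Huffman merges:
a(13) + c(21) → 34
34 + b(54) → 88
Huffman total = 34 + 88 = 122 bits.
Saving = 176 − 122 = 54 bits.

54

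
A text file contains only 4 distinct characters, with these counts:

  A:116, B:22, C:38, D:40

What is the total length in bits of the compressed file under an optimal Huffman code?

376

Build the Huffman tree bottom-up:
combine B(22), C(38) → 60
combine D(40), 60 → 100
combine 100, A(116) → 216
Each symbol's bit-cost is frequency × depth; summing gives 376 bits (equivalently 60 + 100 + 216).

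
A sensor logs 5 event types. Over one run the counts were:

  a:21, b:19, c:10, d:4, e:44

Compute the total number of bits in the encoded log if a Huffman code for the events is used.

Build the Huffman tree bottom-up:
d(4) + c(10) → 14
14 + b(19) → 33
a(21) + 33 → 54
e(44) + 54 → 98
Total encoded bits = sum of merged weights = 14 + 33 + 54 + 98 = 199.

199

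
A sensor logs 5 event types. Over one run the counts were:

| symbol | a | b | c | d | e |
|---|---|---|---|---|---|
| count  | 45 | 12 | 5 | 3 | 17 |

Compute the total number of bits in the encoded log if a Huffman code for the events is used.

147

Greedily combine the two least-frequent nodes:
combine d(3), c(5) → 8
combine 8, b(12) → 20
combine e(17), 20 → 37
combine 37, a(45) → 82
Each symbol's bit-cost is frequency × depth; summing gives 147 bits (equivalently 8 + 20 + 37 + 82).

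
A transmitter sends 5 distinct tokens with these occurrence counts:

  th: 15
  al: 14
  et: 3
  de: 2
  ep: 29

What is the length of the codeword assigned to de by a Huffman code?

4

Repeatedly merge the two smallest:
merge de(2) and et(3): 5
merge 5 and al(14): 19
merge th(15) and 19: 34
merge ep(29) and 34: 63
de sits 4 levels below the root, so its codeword is 4 bits.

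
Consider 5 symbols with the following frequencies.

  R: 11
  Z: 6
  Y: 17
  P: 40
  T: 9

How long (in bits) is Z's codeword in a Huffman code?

4

Build the tree from the bottom:
Z(6) + T(9) → 15
R(11) + 15 → 26
Y(17) + 26 → 43
P(40) + 43 → 83
Z sits 4 levels below the root, so its codeword is 4 bits.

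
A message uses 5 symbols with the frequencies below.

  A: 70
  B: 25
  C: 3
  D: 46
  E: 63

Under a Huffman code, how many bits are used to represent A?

2

Build the tree from the bottom:
combine C(3), B(25) → 28
combine 28, D(46) → 74
combine E(63), A(70) → 133
combine 74, 133 → 207
A's leaf is at depth 2, giving a 2-bit codeword.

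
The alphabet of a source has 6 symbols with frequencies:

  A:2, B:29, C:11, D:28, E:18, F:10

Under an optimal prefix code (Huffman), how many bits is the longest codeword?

Merge the two lowest-weight nodes at each step:
merge A(2) and F(10): 12
merge C(11) and 12: 23
merge E(18) and 23: 41
merge D(28) and B(29): 57
merge 41 and 57: 98
Maximum depth reached is 4.

4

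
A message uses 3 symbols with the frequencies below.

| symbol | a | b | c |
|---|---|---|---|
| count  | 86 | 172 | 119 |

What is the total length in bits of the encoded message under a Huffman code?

Merge the two smallest weights repeatedly:
combine a(86), c(119) → 205
combine b(172), 205 → 377
Total encoded bits = sum of merged weights = 205 + 377 = 582.

582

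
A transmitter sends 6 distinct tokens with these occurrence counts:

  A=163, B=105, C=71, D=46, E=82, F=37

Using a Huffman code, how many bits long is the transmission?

Greedily combine the two least-frequent nodes:
merge F(37) and D(46): 83
merge C(71) and E(82): 153
merge 83 and B(105): 188
merge 153 and A(163): 316
merge 188 and 316: 504
Total encoded bits = sum of merged weights = 83 + 153 + 188 + 316 + 504 = 1244.

1244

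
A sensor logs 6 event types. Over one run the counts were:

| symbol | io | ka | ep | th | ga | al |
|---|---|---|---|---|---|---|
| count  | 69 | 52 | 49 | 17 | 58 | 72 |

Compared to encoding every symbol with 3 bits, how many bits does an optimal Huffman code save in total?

Fixed-length: 3 bits × 317 symbols = 951 bits.
Huffman merges:
th(17) + ep(49) → 66
ka(52) + ga(58) → 110
66 + io(69) → 135
al(72) + 110 → 182
135 + 182 → 317
Huffman total = 66 + 110 + 135 + 182 + 317 = 810 bits.
Saving = 951 − 810 = 141 bits.

141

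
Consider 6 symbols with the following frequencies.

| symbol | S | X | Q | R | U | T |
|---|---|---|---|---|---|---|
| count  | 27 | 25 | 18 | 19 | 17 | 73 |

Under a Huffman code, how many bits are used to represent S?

3

Repeatedly merge the two smallest:
U(17) + Q(18) → 35
R(19) + X(25) → 44
S(27) + 35 → 62
44 + 62 → 106
T(73) + 106 → 179
S's leaf is at depth 3, giving a 3-bit codeword.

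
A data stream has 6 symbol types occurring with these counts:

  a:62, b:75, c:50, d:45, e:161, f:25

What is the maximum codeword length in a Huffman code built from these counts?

4

Merge the two lowest-weight nodes at each step:
combine f(25), d(45) → 70
combine c(50), a(62) → 112
combine 70, b(75) → 145
combine 112, 145 → 257
combine e(161), 257 → 418
The first pair merged (f, d) ends up deepest, at depth 4.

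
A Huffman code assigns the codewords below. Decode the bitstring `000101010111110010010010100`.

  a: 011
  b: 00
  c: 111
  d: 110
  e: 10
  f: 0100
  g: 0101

Read left to right; each codeword is recognised as soon as it completes (prefix code):
  00→b | 0101→g | 0101→g | 111→c | 10→e | 0100→f | 10→e | 0101→g | 00→b
Decoded message: bggcefegb

bggcefegb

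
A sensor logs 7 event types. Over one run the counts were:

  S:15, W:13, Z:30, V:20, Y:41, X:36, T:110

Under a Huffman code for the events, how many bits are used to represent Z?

Repeatedly merge the two smallest:
merge W(13) and S(15): 28
merge V(20) and 28: 48
merge Z(30) and X(36): 66
merge Y(41) and 48: 89
merge 66 and 89: 155
merge T(110) and 155: 265
Z sits 3 levels below the root, so its codeword is 3 bits.

3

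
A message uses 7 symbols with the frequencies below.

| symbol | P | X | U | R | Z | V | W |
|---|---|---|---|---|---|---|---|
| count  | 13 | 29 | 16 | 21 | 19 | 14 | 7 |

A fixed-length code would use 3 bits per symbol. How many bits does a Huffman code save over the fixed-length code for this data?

30

Fixed-length: 3 bits × 119 symbols = 357 bits.
Huffman merges:
combine W(7), P(13) → 20
combine V(14), U(16) → 30
combine Z(19), 20 → 39
combine R(21), X(29) → 50
combine 30, 39 → 69
combine 50, 69 → 119
Huffman total = 20 + 30 + 39 + 50 + 69 + 119 = 327 bits.
Saving = 357 − 327 = 30 bits.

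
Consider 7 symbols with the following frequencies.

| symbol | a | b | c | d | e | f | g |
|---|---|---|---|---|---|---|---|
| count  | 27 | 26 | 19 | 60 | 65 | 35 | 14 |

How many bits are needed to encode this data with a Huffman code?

Merge the two smallest weights repeatedly:
g(14) + c(19) → 33
b(26) + a(27) → 53
33 + f(35) → 68
53 + d(60) → 113
e(65) + 68 → 133
113 + 133 → 246
Total encoded bits = sum of merged weights = 33 + 53 + 68 + 113 + 133 + 246 = 646.

646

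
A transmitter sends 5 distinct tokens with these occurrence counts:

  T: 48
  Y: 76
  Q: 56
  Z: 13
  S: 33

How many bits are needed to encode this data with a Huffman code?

Build the Huffman tree bottom-up:
Z(13) + S(33) → 46
46 + T(48) → 94
Q(56) + Y(76) → 132
94 + 132 → 226
Total encoded bits = sum of merged weights = 46 + 94 + 132 + 226 = 498.

498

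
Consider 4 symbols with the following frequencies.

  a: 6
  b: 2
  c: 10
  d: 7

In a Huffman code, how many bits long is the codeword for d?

Repeatedly merge the two smallest:
b(2) + a(6) → 8
d(7) + 8 → 15
c(10) + 15 → 25
d sits 2 levels below the root, so its codeword is 2 bits.

2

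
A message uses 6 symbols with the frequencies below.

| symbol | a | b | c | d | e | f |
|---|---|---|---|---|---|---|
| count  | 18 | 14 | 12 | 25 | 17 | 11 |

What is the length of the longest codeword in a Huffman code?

3

Merge the two lowest-weight nodes at each step:
merge f(11) and c(12): 23
merge b(14) and e(17): 31
merge a(18) and 23: 41
merge d(25) and 31: 56
merge 41 and 56: 97
Maximum depth reached is 3.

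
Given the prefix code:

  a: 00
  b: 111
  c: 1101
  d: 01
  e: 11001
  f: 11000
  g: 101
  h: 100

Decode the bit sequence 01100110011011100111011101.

Read left to right; each codeword is recognised as soon as it completes (prefix code):
  01→d | 100→h | 11001→e | 101→g | 11001→e | 1101→c | 1101→c
Decoded message: dhegecc

dhegecc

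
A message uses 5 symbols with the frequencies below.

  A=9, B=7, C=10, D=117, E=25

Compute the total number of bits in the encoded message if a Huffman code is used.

261

Greedily combine the two least-frequent nodes:
combine B(7), A(9) → 16
combine C(10), 16 → 26
combine E(25), 26 → 51
combine 51, D(117) → 168
Total encoded bits = sum of merged weights = 16 + 26 + 51 + 168 = 261.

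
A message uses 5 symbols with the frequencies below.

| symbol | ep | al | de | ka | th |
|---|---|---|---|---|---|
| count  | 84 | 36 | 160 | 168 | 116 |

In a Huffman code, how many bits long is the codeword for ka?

Huffman merges, smallest pair first:
al(36) + ep(84) → 120
th(116) + 120 → 236
de(160) + ka(168) → 328
236 + 328 → 564
The subtree containing ka is merged 2 times, so code length = 2.

2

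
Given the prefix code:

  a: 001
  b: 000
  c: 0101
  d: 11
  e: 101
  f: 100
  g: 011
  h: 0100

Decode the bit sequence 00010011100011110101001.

bfdfgdca

Read left to right; each codeword is recognised as soon as it completes (prefix code):
  000→b | 100→f | 11→d | 100→f | 011→g | 11→d | 0101→c | 001→a
Decoded message: bfdfgdca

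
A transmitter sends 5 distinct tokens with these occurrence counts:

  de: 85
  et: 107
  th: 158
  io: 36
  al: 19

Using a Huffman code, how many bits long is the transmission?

Build the Huffman tree bottom-up:
combine al(19), io(36) → 55
combine 55, de(85) → 140
combine et(107), 140 → 247
combine th(158), 247 → 405
Total encoded bits = sum of merged weights = 55 + 140 + 247 + 405 = 847.

847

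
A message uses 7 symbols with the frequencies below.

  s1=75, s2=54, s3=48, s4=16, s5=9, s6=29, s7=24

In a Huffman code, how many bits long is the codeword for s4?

Build the tree from the bottom:
combine s5(9), s4(16) → 25
combine s7(24), 25 → 49
combine s6(29), s3(48) → 77
combine 49, s2(54) → 103
combine s1(75), 77 → 152
combine 103, 152 → 255
s4's leaf is at depth 4, giving a 4-bit codeword.

4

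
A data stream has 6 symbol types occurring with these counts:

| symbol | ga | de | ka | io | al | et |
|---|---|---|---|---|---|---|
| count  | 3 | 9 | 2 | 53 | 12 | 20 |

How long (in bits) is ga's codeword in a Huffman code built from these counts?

5

Huffman merges, smallest pair first:
ka(2) + ga(3) → 5
5 + de(9) → 14
al(12) + 14 → 26
et(20) + 26 → 46
46 + io(53) → 99
The subtree containing ga is merged 5 times, so code length = 5.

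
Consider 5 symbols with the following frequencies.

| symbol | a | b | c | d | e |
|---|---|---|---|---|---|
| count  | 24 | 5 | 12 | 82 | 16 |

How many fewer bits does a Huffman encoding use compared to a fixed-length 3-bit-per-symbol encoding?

171

Fixed-length: 3 bits × 139 symbols = 417 bits.
Huffman merges:
combine b(5), c(12) → 17
combine e(16), 17 → 33
combine a(24), 33 → 57
combine 57, d(82) → 139
Huffman total = 17 + 33 + 57 + 139 = 246 bits.
Saving = 417 − 246 = 171 bits.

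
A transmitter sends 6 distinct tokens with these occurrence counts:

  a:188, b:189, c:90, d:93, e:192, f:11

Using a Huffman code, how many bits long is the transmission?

1821

Merge the two smallest weights repeatedly:
combine f(11), c(90) → 101
combine d(93), 101 → 194
combine a(188), b(189) → 377
combine e(192), 194 → 386
combine 377, 386 → 763
Each symbol's bit-cost is frequency × depth; summing gives 1821 bits (equivalently 101 + 194 + 377 + 386 + 763).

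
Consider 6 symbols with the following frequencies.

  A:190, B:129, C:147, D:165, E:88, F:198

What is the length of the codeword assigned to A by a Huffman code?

Repeatedly merge the two smallest:
E(88) + B(129) → 217
C(147) + D(165) → 312
A(190) + F(198) → 388
217 + 312 → 529
388 + 529 → 917
A sits 2 levels below the root, so its codeword is 2 bits.

2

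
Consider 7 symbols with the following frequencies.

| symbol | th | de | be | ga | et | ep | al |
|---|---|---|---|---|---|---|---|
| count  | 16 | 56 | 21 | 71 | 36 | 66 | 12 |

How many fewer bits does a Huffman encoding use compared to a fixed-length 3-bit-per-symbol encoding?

116

Fixed-length: 3 bits × 278 symbols = 834 bits.
Huffman merges:
combine al(12), th(16) → 28
combine be(21), 28 → 49
combine et(36), 49 → 85
combine de(56), ep(66) → 122
combine ga(71), 85 → 156
combine 122, 156 → 278
Huffman total = 28 + 49 + 85 + 122 + 156 + 278 = 718 bits.
Saving = 834 − 718 = 116 bits.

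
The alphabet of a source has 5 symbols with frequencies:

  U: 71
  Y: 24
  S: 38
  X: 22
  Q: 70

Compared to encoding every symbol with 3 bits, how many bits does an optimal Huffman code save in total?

179

Fixed-length: 3 bits × 225 symbols = 675 bits.
Huffman merges:
X(22) + Y(24) → 46
S(38) + 46 → 84
Q(70) + U(71) → 141
84 + 141 → 225
Huffman total = 46 + 84 + 141 + 225 = 496 bits.
Saving = 675 − 496 = 179 bits.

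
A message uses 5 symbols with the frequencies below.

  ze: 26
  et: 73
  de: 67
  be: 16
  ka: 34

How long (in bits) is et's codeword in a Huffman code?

2

Huffman merges, smallest pair first:
merge be(16) and ze(26): 42
merge ka(34) and 42: 76
merge de(67) and et(73): 140
merge 76 and 140: 216
et's leaf is at depth 2, giving a 2-bit codeword.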